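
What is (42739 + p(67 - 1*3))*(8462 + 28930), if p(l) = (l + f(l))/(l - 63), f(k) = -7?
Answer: 1600228032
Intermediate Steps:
p(l) = (-7 + l)/(-63 + l) (p(l) = (l - 7)/(l - 63) = (-7 + l)/(-63 + l))
(42739 + p(67 - 1*3))*(8462 + 28930) = (42739 + (-7 + (67 - 1*3))/(-63 + (67 - 1*3)))*(8462 + 28930) = (42739 + (-7 + (67 - 3))/(-63 + (67 - 3)))*37392 = (42739 + (-7 + 64)/(-63 + 64))*37392 = (42739 + 57/1)*37392 = (42739 + 1*57)*37392 = (42739 + 57)*37392 = 42796*37392 = 1600228032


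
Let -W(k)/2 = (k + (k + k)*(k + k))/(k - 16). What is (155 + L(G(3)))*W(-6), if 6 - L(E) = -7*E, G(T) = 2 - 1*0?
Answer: 24150/11 ≈ 2195.5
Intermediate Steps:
G(T) = 2 (G(T) = 2 + 0 = 2)
L(E) = 6 + 7*E (L(E) = 6 - (-7)*E = 6 + 7*E)
W(k) = -2*(k + 4*k²)/(-16 + k) (W(k) = -2*(k + (k + k)*(k + k))/(k - 16) = -2*(k + (2*k)*(2*k))/(-16 + k) = -2*(k + 4*k²)/(-16 + k))
(155 + L(G(3)))*W(-6) = (155 + (6 + 7*2))*(-2*(-6)*(1 + 4*(-6))/(-16 - 6)) = (155 + (6 + 14))*(-2*(-6)*(1 - 24)/(-22)) = (155 + 20)*(-2*(-6)*(-1/22)*(-23)) = 175*(138/11) = 24150/11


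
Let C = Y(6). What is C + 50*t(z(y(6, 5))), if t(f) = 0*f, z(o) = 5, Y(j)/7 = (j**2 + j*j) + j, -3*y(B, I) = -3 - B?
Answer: 546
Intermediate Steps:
y(B, I) = 1 + B/3 (y(B, I) = -(-3 - B)/3 = 1 + B/3)
Y(j) = 7*j + 14*j**2 (Y(j) = 7*((j**2 + j*j) + j) = 7*((j**2 + j**2) + j) = 7*(2*j**2 + j) = 7*(j + 2*j**2) = 7*j + 14*j**2)
C = 546 (C = 7*6*(1 + 2*6) = 7*6*(1 + 12) = 7*6*13 = 546)
t(f) = 0
C + 50*t(z(y(6, 5))) = 546 + 50*0 = 546 + 0 = 546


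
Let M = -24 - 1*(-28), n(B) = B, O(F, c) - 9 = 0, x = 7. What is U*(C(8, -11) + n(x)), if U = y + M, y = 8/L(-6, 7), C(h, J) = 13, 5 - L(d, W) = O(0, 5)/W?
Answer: 1600/13 ≈ 123.08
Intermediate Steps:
O(F, c) = 9 (O(F, c) = 9 + 0 = 9)
L(d, W) = 5 - 9/W
y = 28/13 (y = 8/(5 - 9/7) = 8/(26/7) = 8*(7/26) = 28/13 ≈ 2.1538)
M = 4 (M = -24 + 28 = 4)
U = 80/13 (U = 28/13 + 4 = 80/13 ≈ 6.1538)
U*(C(8, -11) + n(x)) = 80*(13 + 7)/13 = (80/13)*20 = 1600/13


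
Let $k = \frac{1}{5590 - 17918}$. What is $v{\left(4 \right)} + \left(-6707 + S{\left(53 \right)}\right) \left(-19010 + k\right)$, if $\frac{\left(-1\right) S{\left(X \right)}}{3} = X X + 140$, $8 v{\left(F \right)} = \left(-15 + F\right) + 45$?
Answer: $\frac{911290523267}{3082} \approx 2.9568 \cdot 10^{8}$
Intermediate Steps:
$v{\left(F \right)} = \frac{15}{4} + \frac{F}{8}$ ($v{\left(F \right)} = \frac{\left(-15 + F\right) + 45}{8} = \frac{30 + F}{8} = \frac{15}{4} + \frac{F}{8}$)
$S{\left(X \right)} = -420 - 3 X^{2}$ ($S{\left(X \right)} = - 3 \left(X X + 140\right) = - 3 \left(X^{2} + 140\right) = - 3 \left(140 + X^{2}\right) = -420 - 3 X^{2}$)
$k = - \frac{1}{12328}$ ($k = \frac{1}{-12328} = - \frac{1}{12328} \approx -8.1116 \cdot 10^{-5}$)
$v{\left(4 \right)} + \left(-6707 + S{\left(53 \right)}\right) \left(-19010 + k\right) = \left(\frac{15}{4} + \frac{1}{8} \cdot 4\right) + \left(-6707 - \left(420 + 3 \cdot 53^{2}\right)\right) \left(-19010 - \frac{1}{12328}\right) = \left(\frac{15}{4} + \frac{1}{2}\right) + \left(-6707 - 8847\right) \left(- \frac{234355281}{12328}\right) = \frac{17}{4} + \left(-6707 - 8847\right) \left(- \frac{234355281}{12328}\right) = \frac{17}{4} - - \frac{1822581020337}{6164} = \frac{17}{4} + \frac{1822581020337}{6164} = \frac{911290523267}{3082}$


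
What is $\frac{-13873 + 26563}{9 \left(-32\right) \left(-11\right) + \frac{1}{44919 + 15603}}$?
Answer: $\frac{768024180}{191733697} \approx 4.0057$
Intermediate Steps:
$\frac{-13873 + 26563}{9 \left(-32\right) \left(-11\right) + \frac{1}{44919 + 15603}} = \frac{12690}{\left(-288\right) \left(-11\right) + \frac{1}{60522}} = \frac{12690}{3168 + \frac{1}{60522}} = \frac{12690}{\frac{191733697}{60522}} = 12690 \cdot \frac{60522}{191733697} = \frac{768024180}{191733697}$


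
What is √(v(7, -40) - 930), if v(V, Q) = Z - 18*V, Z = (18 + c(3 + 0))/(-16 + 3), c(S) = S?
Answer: I*√178737/13 ≈ 32.521*I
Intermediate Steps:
Z = -21/13 (Z = (18 + (3 + 0))/(-16 + 3) = (18 + 3)/(-13) = 21*(-1/13) = -21/13 ≈ -1.6154)
v(V, Q) = -21/13 - 18*V
√(v(7, -40) - 930) = √((-21/13 - 18*7) - 930) = √((-21/13 - 126) - 930) = √(-1659/13 - 930) = √(-13749/13) = I*√178737/13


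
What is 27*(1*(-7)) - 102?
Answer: -291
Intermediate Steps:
27*(1*(-7)) - 102 = 27*(-7) - 102 = -189 - 102 = -291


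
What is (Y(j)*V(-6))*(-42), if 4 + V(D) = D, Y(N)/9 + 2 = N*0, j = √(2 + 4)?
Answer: -7560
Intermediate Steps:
j = √6 ≈ 2.4495
Y(N) = -18 (Y(N) = -18 + 9*(N*0) = -18 + 9*0 = -18 + 0 = -18)
V(D) = -4 + D
(Y(j)*V(-6))*(-42) = -18*(-4 - 6)*(-42) = -18*(-10)*(-42) = 180*(-42) = -7560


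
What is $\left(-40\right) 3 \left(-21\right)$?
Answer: $2520$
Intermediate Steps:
$\left(-40\right) 3 \left(-21\right) = \left(-120\right) \left(-21\right) = 2520$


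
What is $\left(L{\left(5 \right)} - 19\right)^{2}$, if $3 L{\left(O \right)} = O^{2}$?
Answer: $\frac{1024}{9} \approx 113.78$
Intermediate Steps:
$L{\left(O \right)} = \frac{O^{2}}{3}$
$\left(L{\left(5 \right)} - 19\right)^{2} = \left(\frac{5^{2}}{3} - 19\right)^{2} = \left(\frac{1}{3} \cdot 25 - 19\right)^{2} = \left(\frac{25}{3} - 19\right)^{2} = \left(- \frac{32}{3}\right)^{2} = \frac{1024}{9}$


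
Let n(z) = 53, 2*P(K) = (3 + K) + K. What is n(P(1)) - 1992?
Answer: -1939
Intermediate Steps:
P(K) = 3/2 + K (P(K) = ((3 + K) + K)/2 = (3 + 2*K)/2 = 3/2 + K)
n(P(1)) - 1992 = 53 - 1992 = -1939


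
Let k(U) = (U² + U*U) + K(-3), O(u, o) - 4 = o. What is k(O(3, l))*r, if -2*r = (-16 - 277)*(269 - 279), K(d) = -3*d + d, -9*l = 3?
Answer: -433640/9 ≈ -48182.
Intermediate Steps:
l = -⅓ (l = -⅑*3 = -⅓ ≈ -0.33333)
O(u, o) = 4 + o
K(d) = -2*d
r = -1465 (r = -(-16 - 277)*(269 - 279)/2 = -(-293)*(-10)/2 = -½*2930 = -1465)
k(U) = 6 + 2*U² (k(U) = (U² + U*U) - 2*(-3) = (U² + U²) + 6 = 2*U² + 6 = 6 + 2*U²)
k(O(3, l))*r = (6 + 2*(4 - ⅓)²)*(-1465) = (6 + 2*(11/3)²)*(-1465) = (6 + 2*(121/9))*(-1465) = (6 + 242/9)*(-1465) = (296/9)*(-1465) = -433640/9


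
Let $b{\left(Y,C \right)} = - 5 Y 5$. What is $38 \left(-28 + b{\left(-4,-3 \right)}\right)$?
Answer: $2736$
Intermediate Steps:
$b{\left(Y,C \right)} = - 25 Y$
$38 \left(-28 + b{\left(-4,-3 \right)}\right) = 38 \left(-28 - -100\right) = 38 \left(-28 + 100\right) = 38 \cdot 72 = 2736$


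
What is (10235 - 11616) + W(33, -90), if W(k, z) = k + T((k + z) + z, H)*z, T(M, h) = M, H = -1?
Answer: 11882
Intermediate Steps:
W(k, z) = k + z*(k + 2*z) (W(k, z) = k + ((k + z) + z)*z = k + (k + 2*z)*z = k + z*(k + 2*z))
(10235 - 11616) + W(33, -90) = (10235 - 11616) + (33 - 90*(33 + 2*(-90))) = -1381 + (33 - 90*(33 - 180)) = -1381 + (33 - 90*(-147)) = -1381 + (33 + 13230) = -1381 + 13263 = 11882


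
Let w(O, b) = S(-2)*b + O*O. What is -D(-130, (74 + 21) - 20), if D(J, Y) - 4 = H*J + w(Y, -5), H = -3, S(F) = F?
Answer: -6029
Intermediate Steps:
w(O, b) = O**2 - 2*b (w(O, b) = -2*b + O*O = -2*b + O**2 = O**2 - 2*b)
D(J, Y) = 14 + Y**2 - 3*J (D(J, Y) = 4 + (-3*J + (Y**2 - 2*(-5))) = 4 + (-3*J + (Y**2 + 10)) = 4 + (-3*J + (10 + Y**2)) = 4 + (10 + Y**2 - 3*J) = 14 + Y**2 - 3*J)
-D(-130, (74 + 21) - 20) = -(14 + ((74 + 21) - 20)**2 - 3*(-130)) = -(14 + (95 - 20)**2 + 390) = -(14 + 75**2 + 390) = -(14 + 5625 + 390) = -1*6029 = -6029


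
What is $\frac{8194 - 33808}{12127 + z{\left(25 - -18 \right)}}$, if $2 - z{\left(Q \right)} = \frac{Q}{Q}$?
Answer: $- \frac{12807}{6064} \approx -2.112$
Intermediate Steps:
$z{\left(Q \right)} = 1$ ($z{\left(Q \right)} = 2 - \frac{Q}{Q} = 2 - 1 = 1$)
$\frac{8194 - 33808}{12127 + z{\left(25 - -18 \right)}} = \frac{8194 - 33808}{12127 + 1} = - \frac{25614}{12128} = \left(-25614\right) \frac{1}{12128} = - \frac{12807}{6064}$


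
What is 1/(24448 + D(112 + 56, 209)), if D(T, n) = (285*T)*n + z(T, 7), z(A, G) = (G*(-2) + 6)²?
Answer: 1/10031432 ≈ 9.9687e-8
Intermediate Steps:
z(A, G) = (6 - 2*G)² (z(A, G) = (-2*G + 6)² = (6 - 2*G)²)
D(T, n) = 64 + 285*T*n (D(T, n) = (285*T)*n + 4*(-3 + 7)² = 285*T*n + 4*4² = 285*T*n + 4*16 = 285*T*n + 64 = 64 + 285*T*n)
1/(24448 + D(112 + 56, 209)) = 1/(24448 + (64 + 285*(112 + 56)*209)) = 1/(24448 + (64 + 285*168*209)) = 1/(24448 + (64 + 10006920)) = 1/(24448 + 10006984) = 1/10031432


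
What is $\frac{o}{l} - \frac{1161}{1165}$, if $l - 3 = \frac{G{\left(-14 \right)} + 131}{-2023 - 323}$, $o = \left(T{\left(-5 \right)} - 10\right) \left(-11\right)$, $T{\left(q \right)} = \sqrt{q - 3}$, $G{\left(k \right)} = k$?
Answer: $\frac{97534873}{2687655} - \frac{17204 i \sqrt{2}}{2307} \approx 36.29 - 10.546 i$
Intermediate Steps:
$T{\left(q \right)} = \sqrt{-3 + q}$
$o = 110 - 22 i \sqrt{2}$ ($o = \left(\sqrt{-3 - 5} - 10\right) \left(-11\right) = \left(\sqrt{-8} - 10\right) \left(-11\right) = \left(2 i \sqrt{2} - 10\right) \left(-11\right) = \left(-10 + 2 i \sqrt{2}\right) \left(-11\right) = 110 - 22 i \sqrt{2} \approx 110.0 - 31.113 i$)
$l = \frac{2307}{782}$ ($l = 3 + \frac{-14 + 131}{-2023 - 323} = 3 + \frac{117}{-2346} = 3 + 117 \left(- \frac{1}{2346}\right) = 3 - \frac{39}{782} = \frac{2307}{782} \approx 2.9501$)
$\frac{o}{l} - \frac{1161}{1165} = \frac{110 - 22 i \sqrt{2}}{\frac{2307}{782}} - \frac{1161}{1165} = \left(110 - 22 i \sqrt{2}\right) \frac{782}{2307} - \frac{1161}{1165} = \left(\frac{86020}{2307} - \frac{17204 i \sqrt{2}}{2307}\right) - \frac{1161}{1165} = \frac{97534873}{2687655} - \frac{17204 i \sqrt{2}}{2307}$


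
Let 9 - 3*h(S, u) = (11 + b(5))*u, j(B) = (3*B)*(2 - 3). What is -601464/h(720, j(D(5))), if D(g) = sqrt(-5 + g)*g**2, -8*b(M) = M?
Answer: -200488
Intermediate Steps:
b(M) = -M/8
D(g) = g**2*sqrt(-5 + g)
j(B) = -3*B (j(B) = (3*B)*(-1) = -3*B)
h(S, u) = 3 - 83*u/24 (h(S, u) = 3 - (11 - 1/8*5)*u/3 = 3 - (11 - 5/8)*u/3 = 3 - 83*u/24)
-601464/h(720, j(D(5))) = -601464/(3 - (-83)*5**2*sqrt(-5 + 5)/8) = -601464/(3 - (-83)*25*sqrt(0)/8) = -601464/(3 - (-83)*25*0/8) = -601464/(3 - (-83)*0/8) = -601464/(3 - 83/24*0) = -601464/(3 + 0) = -601464/3 = -601464*1/3 = -200488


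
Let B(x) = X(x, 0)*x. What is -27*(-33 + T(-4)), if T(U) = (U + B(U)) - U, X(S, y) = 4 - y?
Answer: 1323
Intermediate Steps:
B(x) = 4*x (B(x) = (4 - 1*0)*x = (4 + 0)*x = 4*x)
T(U) = 4*U (T(U) = (U + 4*U) - U = 5*U - U = 4*U)
-27*(-33 + T(-4)) = -27*(-33 + 4*(-4)) = -27*(-33 - 16) = -27*(-49) = 1323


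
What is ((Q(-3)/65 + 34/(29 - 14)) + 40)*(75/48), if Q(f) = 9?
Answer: 41345/624 ≈ 66.258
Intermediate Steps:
((Q(-3)/65 + 34/(29 - 14)) + 40)*(75/48) = ((9/65 + 34/(29 - 14)) + 40)*(75/48) = ((9*(1/65) + 34/15) + 40)*(75*(1/48)) = ((9/65 + 34*(1/15)) + 40)*(25/16) = ((9/65 + 34/15) + 40)*(25/16) = (469/195 + 40)*(25/16) = (8269/195)*(25/16) = 41345/624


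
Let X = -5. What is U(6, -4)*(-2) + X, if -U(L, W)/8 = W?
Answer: -69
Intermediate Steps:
U(L, W) = -8*W
U(6, -4)*(-2) + X = -8*(-4)*(-2) - 5 = 32*(-2) - 5 = -64 - 5 = -69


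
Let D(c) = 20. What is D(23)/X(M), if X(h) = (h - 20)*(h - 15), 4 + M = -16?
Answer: 1/70 ≈ 0.014286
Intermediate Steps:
M = -20 (M = -4 - 16 = -20)
X(h) = (-20 + h)*(-15 + h)
D(23)/X(M) = 20/(300 + (-20)² - 35*(-20)) = 20/(300 + 400 + 700) = 20/1400 = 20*(1/1400) = 1/70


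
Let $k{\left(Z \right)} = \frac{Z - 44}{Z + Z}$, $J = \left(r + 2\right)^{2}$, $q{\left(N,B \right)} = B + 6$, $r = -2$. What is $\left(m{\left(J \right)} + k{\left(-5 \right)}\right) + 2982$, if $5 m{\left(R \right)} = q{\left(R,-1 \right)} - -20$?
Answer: $\frac{29919}{10} \approx 2991.9$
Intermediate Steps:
$q{\left(N,B \right)} = 6 + B$
$J = 0$ ($J = \left(-2 + 2\right)^{2} = 0^{2} = 0$)
$m{\left(R \right)} = 5$ ($m{\left(R \right)} = \frac{\left(6 - 1\right) - -20}{5} = \frac{5 + 20}{5} = \frac{1}{5} \cdot 25 = 5$)
$k{\left(Z \right)} = \frac{-44 + Z}{2 Z}$
$\left(m{\left(J \right)} + k{\left(-5 \right)}\right) + 2982 = \left(5 + \frac{-44 - 5}{2 \left(-5\right)}\right) + 2982 = \left(5 + \frac{1}{2} \left(- \frac{1}{5}\right) \left(-49\right)\right) + 2982 = \left(5 + \frac{49}{10}\right) + 2982 = \frac{99}{10} + 2982 = \frac{29919}{10}$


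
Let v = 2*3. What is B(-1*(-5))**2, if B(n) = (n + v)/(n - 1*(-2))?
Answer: 121/49 ≈ 2.4694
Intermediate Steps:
v = 6
B(n) = (6 + n)/(2 + n) (B(n) = (n + 6)/(n - 1*(-2)) = (6 + n)/(n + 2) = (6 + n)/(2 + n))
B(-1*(-5))**2 = ((6 - 1*(-5))/(2 - 1*(-5)))**2 = ((6 + 5)/(2 + 5))**2 = (11/7)**2 = 121/49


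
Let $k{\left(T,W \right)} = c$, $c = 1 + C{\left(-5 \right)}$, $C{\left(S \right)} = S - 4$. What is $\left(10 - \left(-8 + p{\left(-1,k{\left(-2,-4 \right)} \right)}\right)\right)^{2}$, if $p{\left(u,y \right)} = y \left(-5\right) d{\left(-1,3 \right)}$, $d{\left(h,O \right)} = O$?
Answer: $10404$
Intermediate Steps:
$C{\left(S \right)} = -4 + S$
$c = -8$ ($c = 1 - 9 = -8$)
$k{\left(T,W \right)} = -8$
$p{\left(u,y \right)} = - 15 y$ ($p{\left(u,y \right)} = y \left(-5\right) 3 = - 5 y 3 = - 15 y$)
$\left(10 - \left(-8 + p{\left(-1,k{\left(-2,-4 \right)} \right)}\right)\right)^{2} = \left(10 + \left(8 - \left(-15\right) \left(-8\right)\right)\right)^{2} = \left(10 + \left(8 - 120\right)\right)^{2} = \left(10 - 112\right)^{2} = \left(-102\right)^{2} = 10404$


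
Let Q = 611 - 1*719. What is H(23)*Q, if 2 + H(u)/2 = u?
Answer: -4536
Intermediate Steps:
H(u) = -4 + 2*u
Q = -108 (Q = 611 - 719 = -108)
H(23)*Q = (-4 + 2*23)*(-108) = (-4 + 46)*(-108) = 42*(-108) = -4536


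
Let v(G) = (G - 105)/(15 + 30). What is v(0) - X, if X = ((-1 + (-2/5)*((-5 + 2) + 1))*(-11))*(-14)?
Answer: 427/15 ≈ 28.467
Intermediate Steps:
X = -154/5 (X = ((-1 + (-2*⅕)*(-3 + 1))*(-11))*(-14) = ((-1 - ⅖*(-2))*(-11))*(-14) = ((-1 + ⅘)*(-11))*(-14) = -⅕*(-11)*(-14) = (11/5)*(-14) = -154/5 ≈ -30.800)
v(G) = -7/3 + G/45 (v(G) = (-105 + G)/45 = (-105 + G)*(1/45) = -7/3 + G/45)
v(0) - X = (-7/3 + (1/45)*0) - 1*(-154/5) = (-7/3 + 0) + 154/5 = -7/3 + 154/5 = 427/15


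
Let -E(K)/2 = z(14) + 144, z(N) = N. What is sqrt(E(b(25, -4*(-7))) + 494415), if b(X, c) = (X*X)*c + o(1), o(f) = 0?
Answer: sqrt(494099) ≈ 702.92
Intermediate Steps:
b(X, c) = c*X**2 (b(X, c) = (X*X)*c + 0 = X**2*c + 0 = c*X**2 + 0 = c*X**2)
E(K) = -316 (E(K) = -2*(14 + 144) = -2*158 = -316)
sqrt(E(b(25, -4*(-7))) + 494415) = sqrt(-316 + 494415) = sqrt(494099)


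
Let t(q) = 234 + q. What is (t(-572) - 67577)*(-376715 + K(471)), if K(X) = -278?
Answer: 25603479595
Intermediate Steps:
(t(-572) - 67577)*(-376715 + K(471)) = ((234 - 572) - 67577)*(-376715 - 278) = (-338 - 67577)*(-376993) = -67915*(-376993) = 25603479595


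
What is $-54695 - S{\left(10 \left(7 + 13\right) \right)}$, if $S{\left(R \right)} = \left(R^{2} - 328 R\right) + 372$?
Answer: $-29467$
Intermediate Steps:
$S{\left(R \right)} = 372 + R^{2} - 328 R$
$-54695 - S{\left(10 \left(7 + 13\right) \right)} = -54695 - \left(372 + \left(10 \left(7 + 13\right)\right)^{2} - 328 \cdot 10 \left(7 + 13\right)\right) = -54695 - \left(372 + \left(10 \cdot 20\right)^{2} - 328 \cdot 10 \cdot 20\right) = -54695 - \left(372 + 200^{2} - 65600\right) = -54695 - \left(372 + 40000 - 65600\right) = -54695 - -25228 = -54695 + 25228 = -29467$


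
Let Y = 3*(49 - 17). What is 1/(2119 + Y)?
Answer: 1/2215 ≈ 0.00045147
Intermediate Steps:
Y = 96 (Y = 3*32 = 96)
1/(2119 + Y) = 1/(2119 + 96) = 1/2215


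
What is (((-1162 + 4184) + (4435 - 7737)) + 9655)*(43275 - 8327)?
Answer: 327637500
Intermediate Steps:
(((-1162 + 4184) + (4435 - 7737)) + 9655)*(43275 - 8327) = ((3022 - 3302) + 9655)*34948 = (-280 + 9655)*34948 = 9375*34948 = 327637500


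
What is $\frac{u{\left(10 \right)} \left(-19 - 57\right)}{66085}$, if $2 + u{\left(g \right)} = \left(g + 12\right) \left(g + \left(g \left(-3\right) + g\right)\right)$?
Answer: $\frac{16872}{66085} \approx 0.25531$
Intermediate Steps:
$u{\left(g \right)} = -2 - g \left(12 + g\right)$ ($u{\left(g \right)} = -2 + \left(g + 12\right) \left(g + \left(g \left(-3\right) + g\right)\right) = -2 + \left(12 + g\right) \left(g + \left(- 3 g + g\right)\right) = -2 + \left(12 + g\right) \left(g - 2 g\right) = -2 + \left(12 + g\right) \left(- g\right) = -2 - g \left(12 + g\right)$)
$\frac{u{\left(10 \right)} \left(-19 - 57\right)}{66085} = \frac{\left(-2 - 10^{2} - 120\right) \left(-19 - 57\right)}{66085} = \left(-2 - 100 - 120\right) \left(-76\right) \frac{1}{66085} = \left(-222\right) \left(-76\right) \frac{1}{66085} = 16872 \cdot \frac{1}{66085} = \frac{16872}{66085}$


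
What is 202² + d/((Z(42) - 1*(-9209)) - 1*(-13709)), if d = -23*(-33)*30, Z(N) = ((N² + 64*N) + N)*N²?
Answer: 162202725653/3975167 ≈ 40804.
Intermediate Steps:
Z(N) = N²*(N² + 65*N) (Z(N) = (N² + 65*N)*N² = N²*(N² + 65*N))
d = 22770 (d = 759*30 = 22770)
202² + d/((Z(42) - 1*(-9209)) - 1*(-13709)) = 202² + 22770/((42³*(65 + 42) - 1*(-9209)) - 1*(-13709)) = 40804 + 22770/((74088*107 + 9209) + 13709) = 40804 + 22770/((7927416 + 9209) + 13709) = 40804 + 22770/(7936625 + 13709) = 40804 + 22770/7950334 = 40804 + 22770*(1/7950334) = 40804 + 11385/3975167 = 162202725653/3975167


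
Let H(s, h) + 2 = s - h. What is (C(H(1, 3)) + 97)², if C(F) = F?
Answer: 8649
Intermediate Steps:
H(s, h) = -2 + s - h (H(s, h) = -2 + (s - h) = -2 + s - h)
(C(H(1, 3)) + 97)² = ((-2 + 1 - 1*3) + 97)² = ((-2 + 1 - 3) + 97)² = (-4 + 97)² = 93² = 8649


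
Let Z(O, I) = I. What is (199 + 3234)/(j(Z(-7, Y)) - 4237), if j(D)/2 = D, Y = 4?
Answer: -3433/4229 ≈ -0.81178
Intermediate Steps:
j(D) = 2*D
(199 + 3234)/(j(Z(-7, Y)) - 4237) = (199 + 3234)/(2*4 - 4237) = 3433/(8 - 4237) = 3433/(-4229) = 3433*(-1/4229) = -3433/4229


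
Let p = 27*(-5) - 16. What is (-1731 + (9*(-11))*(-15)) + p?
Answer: -397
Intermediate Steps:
p = -151 (p = -135 - 16 = -151)
(-1731 + (9*(-11))*(-15)) + p = (-1731 + (9*(-11))*(-15)) - 151 = (-1731 - 99*(-15)) - 151 = (-1731 + 1485) - 151 = -246 - 151 = -397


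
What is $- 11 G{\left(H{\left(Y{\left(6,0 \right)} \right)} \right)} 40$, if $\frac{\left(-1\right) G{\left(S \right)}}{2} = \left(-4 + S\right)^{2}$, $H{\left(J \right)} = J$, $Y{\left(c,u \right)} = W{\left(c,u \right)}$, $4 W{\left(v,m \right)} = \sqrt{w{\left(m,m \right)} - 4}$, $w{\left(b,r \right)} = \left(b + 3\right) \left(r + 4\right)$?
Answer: $14520 - 3520 \sqrt{2} \approx 9542.0$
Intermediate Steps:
$w{\left(b,r \right)} = \left(3 + b\right) \left(4 + r\right)$
$W{\left(v,m \right)} = \frac{\sqrt{8 + m^{2} + 7 m}}{4}$ ($W{\left(v,m \right)} = \frac{\sqrt{\left(12 + 3 m + 4 m + m m\right) - 4}}{4} = \frac{\sqrt{\left(12 + 3 m + 4 m + m^{2}\right) - 4}}{4} = \frac{\sqrt{\left(12 + m^{2} + 7 m\right) - 4}}{4} = \frac{\sqrt{8 + m^{2} + 7 m}}{4}$)
$Y{\left(c,u \right)} = \frac{\sqrt{8 + u^{2} + 7 u}}{4}$
$G{\left(S \right)} = - 2 \left(-4 + S\right)^{2}$
$- 11 G{\left(H{\left(Y{\left(6,0 \right)} \right)} \right)} 40 = - 11 \left(- 2 \left(-4 + \frac{\sqrt{8 + 0^{2} + 7 \cdot 0}}{4}\right)^{2}\right) 40 = - 11 \left(- 2 \left(-4 + \frac{\sqrt{8 + 0 + 0}}{4}\right)^{2}\right) 40 = - 11 \left(- 2 \left(-4 + \frac{\sqrt{8}}{4}\right)^{2}\right) 40 = - 11 \left(- 2 \left(-4 + \frac{2 \sqrt{2}}{4}\right)^{2}\right) 40 = - 11 \left(- 2 \left(-4 + \frac{\sqrt{2}}{2}\right)^{2}\right) 40 = 22 \left(-4 + \frac{\sqrt{2}}{2}\right)^{2} \cdot 40 = 880 \left(-4 + \frac{\sqrt{2}}{2}\right)^{2}$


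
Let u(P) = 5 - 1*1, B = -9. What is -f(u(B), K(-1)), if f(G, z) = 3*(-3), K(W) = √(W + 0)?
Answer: 9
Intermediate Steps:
u(P) = 4 (u(P) = 5 - 1 = 4)
K(W) = √W
f(G, z) = -9
-f(u(B), K(-1)) = -1*(-9) = 9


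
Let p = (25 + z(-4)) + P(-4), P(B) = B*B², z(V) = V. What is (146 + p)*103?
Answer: 10609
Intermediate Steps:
P(B) = B³
p = -43 (p = (25 - 4) + (-4)³ = 21 - 64 = -43)
(146 + p)*103 = (146 - 43)*103 = 103*103 = 10609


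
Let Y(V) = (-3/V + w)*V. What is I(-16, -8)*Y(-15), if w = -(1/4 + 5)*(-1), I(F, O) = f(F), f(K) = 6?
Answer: -981/2 ≈ -490.50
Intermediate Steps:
I(F, O) = 6
w = 21/4 (w = -(1*(1/4) + 5)*(-1) = -(1/4 + 5)*(-1) = -21*(-1)/4 = -1*(-21/4) = 21/4 ≈ 5.2500)
Y(V) = V*(21/4 - 3/V) (Y(V) = (-3/V + 21/4)*V = (21/4 - 3/V)*V = V*(21/4 - 3/V))
I(-16, -8)*Y(-15) = 6*(-3 + (21/4)*(-15)) = 6*(-3 - 315/4) = 6*(-327/4) = -981/2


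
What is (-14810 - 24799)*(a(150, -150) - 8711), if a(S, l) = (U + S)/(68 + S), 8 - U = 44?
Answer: 37606448178/109 ≈ 3.4501e+8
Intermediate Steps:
U = -36 (U = 8 - 1*44 = 8 - 44 = -36)
a(S, l) = (-36 + S)/(68 + S)
(-14810 - 24799)*(a(150, -150) - 8711) = (-14810 - 24799)*((-36 + 150)/(68 + 150) - 8711) = -39609*(114/218 - 8711) = -39609*((1/218)*114 - 8711) = -39609*(57/109 - 8711) = -39609*(-949442/109) = 37606448178/109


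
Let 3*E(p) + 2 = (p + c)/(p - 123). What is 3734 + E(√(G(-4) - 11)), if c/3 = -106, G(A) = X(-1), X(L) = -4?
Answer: 56550643/15144 + 65*I*√15/15144 ≈ 3734.2 + 0.016623*I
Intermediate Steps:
G(A) = -4
c = -318 (c = 3*(-106) = -318)
E(p) = -⅔ + (-318 + p)/(3*(-123 + p)) (E(p) = -⅔ + ((p - 318)/(p - 123))/3 = -⅔ + ((-318 + p)/(-123 + p))/3 = -⅔ + (-318 + p)/(3*(-123 + p)))
3734 + E(√(G(-4) - 11)) = 3734 + (-72 - √(-4 - 11))/(3*(-123 + √(-4 - 11))) = 3734 + (-72 - √(-15))/(3*(-123 + √(-15))) = 3734 + (-72 - I*√15)/(3*(-123 + I*√15))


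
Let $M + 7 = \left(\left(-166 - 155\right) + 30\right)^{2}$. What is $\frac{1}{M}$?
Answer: $\frac{1}{84674} \approx 1.181 \cdot 10^{-5}$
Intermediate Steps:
$M = 84674$ ($M = -7 + \left(\left(-166 - 155\right) + 30\right)^{2} = -7 + \left(-321 + 30\right)^{2} = -7 + \left(-291\right)^{2} = -7 + 84681 = 84674$)
$\frac{1}{M} = \frac{1}{84674}$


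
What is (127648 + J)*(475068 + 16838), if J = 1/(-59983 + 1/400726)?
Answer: 1509287025323980039060/24036747657 ≈ 6.2791e+10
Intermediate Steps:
J = -400726/24036747657 (J = 1/(-59983 + 1/400726) = 1/(-24036747657/400726) = -400726/24036747657 ≈ -1.6671e-5)
(127648 + J)*(475068 + 16838) = (127648 - 400726/24036747657)*(475068 + 16838) = (3068242764520010/24036747657)*491906 = 1509287025323980039060/24036747657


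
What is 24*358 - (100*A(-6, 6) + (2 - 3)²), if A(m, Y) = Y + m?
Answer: 8591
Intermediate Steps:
24*358 - (100*A(-6, 6) + (2 - 3)²) = 24*358 - (100*(6 - 6) + (2 - 3)²) = 8592 - (100*0 + (-1)²) = 8592 - (0 + 1) = 8592 - 1*1 = 8592 - 1 = 8591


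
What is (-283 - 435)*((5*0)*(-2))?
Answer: 0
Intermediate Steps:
(-283 - 435)*((5*0)*(-2)) = -0*(-2) = -718*0 = 0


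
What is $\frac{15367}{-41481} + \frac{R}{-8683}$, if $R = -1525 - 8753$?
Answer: $\frac{26628187}{32743593} \approx 0.81323$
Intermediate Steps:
$R = -10278$ ($R = -1525 - 8753 = -10278$)
$\frac{15367}{-41481} + \frac{R}{-8683} = \frac{15367}{-41481} - \frac{10278}{-8683} = 15367 \left(- \frac{1}{41481}\right) - - \frac{10278}{8683} = - \frac{1397}{3771} + \frac{10278}{8683} = \frac{26628187}{32743593}$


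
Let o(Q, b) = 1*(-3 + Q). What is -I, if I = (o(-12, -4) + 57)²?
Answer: -1764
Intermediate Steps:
o(Q, b) = -3 + Q
I = 1764 (I = ((-3 - 12) + 57)² = (-15 + 57)² = 42² = 1764)
-I = -1*1764 = -1764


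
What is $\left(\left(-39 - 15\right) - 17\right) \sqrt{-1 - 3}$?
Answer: $- 142 i \approx - 142.0 i$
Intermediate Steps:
$\left(\left(-39 - 15\right) - 17\right) \sqrt{-1 - 3} = \left(-54 - 17\right) \sqrt{-4} = - 71 \cdot 2 i = - 142 i$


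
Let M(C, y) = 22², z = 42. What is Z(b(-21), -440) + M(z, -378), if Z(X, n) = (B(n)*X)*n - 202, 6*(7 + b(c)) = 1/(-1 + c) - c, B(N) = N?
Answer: -2036354/3 ≈ -6.7879e+5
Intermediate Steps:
M(C, y) = 484
b(c) = -7 - c/6 + 1/(6*(-1 + c)) (b(c) = -7 + (1/(-1 + c) - c)/6 = -7 + (-c/6 + 1/(6*(-1 + c))) = -7 - c/6 + 1/(6*(-1 + c)))
Z(X, n) = -202 + X*n² (Z(X, n) = (n*X)*n - 202 = (X*n)*n - 202 = X*n² - 202 = -202 + X*n²)
Z(b(-21), -440) + M(z, -378) = (-202 + ((43 - 1*(-21)² - 41*(-21))/(6*(-1 - 21)))*(-440)²) + 484 = (-202 + ((⅙)*(43 - 1*441 + 861)/(-22))*193600) + 484 = (-202 + ((⅙)*(-1/22)*(43 - 441 + 861))*193600) + 484 = (-202 + ((⅙)*(-1/22)*463)*193600) + 484 = (-202 - 463/132*193600) + 484 = (-202 - 2037200/3) + 484 = -2037806/3 + 484 = -2036354/3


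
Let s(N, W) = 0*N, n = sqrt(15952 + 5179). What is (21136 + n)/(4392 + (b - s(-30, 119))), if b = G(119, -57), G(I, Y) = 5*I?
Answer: 21136/4987 + sqrt(21131)/4987 ≈ 4.2674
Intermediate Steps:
b = 595 (b = 5*119 = 595)
n = sqrt(21131) ≈ 145.36
s(N, W) = 0
(21136 + n)/(4392 + (b - s(-30, 119))) = (21136 + sqrt(21131))/(4392 + (595 - 1*0)) = (21136 + sqrt(21131))/(4392 + (595 + 0)) = (21136 + sqrt(21131))/(4392 + 595) = (21136 + sqrt(21131))/4987 = (21136 + sqrt(21131))*(1/4987) = 21136/4987 + sqrt(21131)/4987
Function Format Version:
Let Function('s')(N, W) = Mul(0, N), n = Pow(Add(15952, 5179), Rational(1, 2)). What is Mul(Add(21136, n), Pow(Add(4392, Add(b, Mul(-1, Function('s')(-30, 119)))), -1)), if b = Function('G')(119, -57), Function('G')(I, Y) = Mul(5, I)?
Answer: Add(Rational(21136, 4987), Mul(Rational(1, 4987), Pow(21131, Rational(1, 2)))) ≈ 4.2674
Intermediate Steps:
b = 595 (b = Mul(5, 119) = 595)
n = Pow(21131, Rational(1, 2)) ≈ 145.36
Function('s')(N, W) = 0
Mul(Add(21136, n), Pow(Add(4392, Add(b, Mul(-1, Function('s')(-30, 119)))), -1)) = Mul(Add(21136, Pow(21131, Rational(1, 2))), Pow(Add(4392, Add(595, Mul(-1, 0))), -1)) = Mul(Add(21136, Pow(21131, Rational(1, 2))), Pow(Add(4392, Add(595, 0)), -1)) = Mul(Add(21136, Pow(21131, Rational(1, 2))), Pow(Add(4392, 595), -1)) = Mul(Add(21136, Pow(21131, Rational(1, 2))), Pow(4987, -1)) = Mul(Add(21136, Pow(21131, Rational(1, 2))), Rational(1, 4987)) = Add(Rational(21136, 4987), Mul(Rational(1, 4987), Pow(21131, Rational(1, 2))))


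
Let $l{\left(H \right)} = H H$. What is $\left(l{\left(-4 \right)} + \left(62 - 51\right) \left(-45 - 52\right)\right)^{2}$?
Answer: $1104601$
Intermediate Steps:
$l{\left(H \right)} = H^{2}$
$\left(l{\left(-4 \right)} + \left(62 - 51\right) \left(-45 - 52\right)\right)^{2} = \left(\left(-4\right)^{2} + \left(62 - 51\right) \left(-45 - 52\right)\right)^{2} = \left(16 + 11 \left(-97\right)\right)^{2} = \left(16 - 1067\right)^{2} = \left(-1051\right)^{2} = 1104601$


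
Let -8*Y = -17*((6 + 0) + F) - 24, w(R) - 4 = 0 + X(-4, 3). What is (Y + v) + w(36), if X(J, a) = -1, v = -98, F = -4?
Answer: -351/4 ≈ -87.750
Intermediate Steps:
w(R) = 3 (w(R) = 4 + (0 - 1) = 4 - 1 = 3)
Y = 29/4 (Y = -(-17*((6 + 0) - 4) - 24)/8 = -(-17*(6 - 4) - 24)/8 = -(-17*2 - 24)/8 = -(-34 - 24)/8 = -⅛*(-58) = 29/4 ≈ 7.2500)
(Y + v) + w(36) = (29/4 - 98) + 3 = -363/4 + 3 = -351/4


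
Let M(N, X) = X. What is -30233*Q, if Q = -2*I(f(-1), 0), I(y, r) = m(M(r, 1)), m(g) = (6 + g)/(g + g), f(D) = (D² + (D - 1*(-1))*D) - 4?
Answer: 211631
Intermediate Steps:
f(D) = -4 + D² + D*(1 + D) (f(D) = (D² + (D + 1)*D) - 4 = (D² + (1 + D)*D) - 4 = (D² + D*(1 + D)) - 4 = -4 + D² + D*(1 + D))
m(g) = (6 + g)/(2*g) (m(g) = (6 + g)/((2*g)) = (6 + g)*(1/(2*g)) = (6 + g)/(2*g))
I(y, r) = 7/2 (I(y, r) = (½)*(6 + 1)/1 = (½)*1*7 = 7/2)
Q = -7 (Q = -2*7/2 = -7)
-30233*Q = -30233*(-7) = 211631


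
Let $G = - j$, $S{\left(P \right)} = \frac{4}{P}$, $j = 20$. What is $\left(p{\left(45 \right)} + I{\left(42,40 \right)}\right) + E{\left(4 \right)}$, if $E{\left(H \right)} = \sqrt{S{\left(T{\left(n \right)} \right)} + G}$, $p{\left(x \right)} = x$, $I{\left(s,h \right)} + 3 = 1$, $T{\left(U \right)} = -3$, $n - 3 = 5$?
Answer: $43 + \frac{8 i \sqrt{3}}{3} \approx 43.0 + 4.6188 i$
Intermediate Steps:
$n = 8$ ($n = 3 + 5 = 8$)
$I{\left(s,h \right)} = -2$ ($I{\left(s,h \right)} = -3 + 1 = -2$)
$G = -20$ ($G = \left(-1\right) 20 = -20$)
$E{\left(H \right)} = \frac{8 i \sqrt{3}}{3}$ ($E{\left(H \right)} = \sqrt{\frac{4}{-3} - 20} = \sqrt{4 \left(- \frac{1}{3}\right) - 20} = \sqrt{- \frac{4}{3} - 20} = \sqrt{- \frac{64}{3}} = \frac{8 i \sqrt{3}}{3}$)
$\left(p{\left(45 \right)} + I{\left(42,40 \right)}\right) + E{\left(4 \right)} = \left(45 - 2\right) + \frac{8 i \sqrt{3}}{3} = 43 + \frac{8 i \sqrt{3}}{3}$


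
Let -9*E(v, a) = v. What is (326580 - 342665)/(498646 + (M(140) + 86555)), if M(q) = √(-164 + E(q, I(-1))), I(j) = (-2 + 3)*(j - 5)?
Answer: -16943324553/616428379045 + 38604*I*√101/616428379045 ≈ -0.027486 + 6.2938e-7*I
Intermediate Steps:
I(j) = -5 + j (I(j) = 1*(-5 + j) = -5 + j)
E(v, a) = -v/9
M(q) = √(-164 - q/9)
(326580 - 342665)/(498646 + (M(140) + 86555)) = (326580 - 342665)/(498646 + (√(-1476 - 1*140)/3 + 86555)) = -16085/(498646 + (√(-1476 - 140)/3 + 86555)) = -16085/(498646 + (√(-1616)/3 + 86555)) = -16085/(498646 + ((4*I*√101)/3 + 86555)) = -16085/(498646 + (4*I*√101/3 + 86555)) = -16085/(498646 + (86555 + 4*I*√101/3)) = -16085/(585201 + 4*I*√101/3)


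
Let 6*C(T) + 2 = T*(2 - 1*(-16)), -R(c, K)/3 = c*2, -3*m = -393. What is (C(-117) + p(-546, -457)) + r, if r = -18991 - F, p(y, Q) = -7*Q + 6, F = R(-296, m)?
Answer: -53740/3 ≈ -17913.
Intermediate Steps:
m = 131 (m = -⅓*(-393) = 131)
R(c, K) = -6*c (R(c, K) = -3*c*2 = -6*c)
F = 1776 (F = -6*(-296) = 1776)
p(y, Q) = 6 - 7*Q
r = -20767 (r = -18991 - 1*1776 = -18991 - 1776 = -20767)
C(T) = -⅓ + 3*T (C(T) = -⅓ + (T*(2 - 1*(-16)))/6 = -⅓ + (T*(2 + 16))/6 = -⅓ + (T*18)/6 = -⅓ + (18*T)/6 = -⅓ + 3*T)
(C(-117) + p(-546, -457)) + r = ((-⅓ + 3*(-117)) + (6 - 7*(-457))) - 20767 = ((-⅓ - 351) + (6 + 3199)) - 20767 = (-1054/3 + 3205) - 20767 = 8561/3 - 20767 = -53740/3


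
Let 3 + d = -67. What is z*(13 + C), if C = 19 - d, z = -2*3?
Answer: -612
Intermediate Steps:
z = -6
d = -70 (d = -3 - 67 = -70)
C = 89 (C = 19 - 1*(-70) = 19 + 70 = 89)
z*(13 + C) = -6*(13 + 89) = -6*102 = -612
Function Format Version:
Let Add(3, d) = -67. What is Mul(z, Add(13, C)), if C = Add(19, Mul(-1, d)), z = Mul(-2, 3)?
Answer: -612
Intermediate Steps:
z = -6
d = -70 (d = Add(-3, -67) = -70)
C = 89 (C = Add(19, Mul(-1, -70)) = Add(19, 70) = 89)
Mul(z, Add(13, C)) = Mul(-6, Add(13, 89)) = Mul(-6, 102) = -612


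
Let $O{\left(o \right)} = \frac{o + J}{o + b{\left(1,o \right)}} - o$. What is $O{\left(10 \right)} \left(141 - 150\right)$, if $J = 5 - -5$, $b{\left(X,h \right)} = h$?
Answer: $81$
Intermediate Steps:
$J = 10$ ($J = 5 + 5 = 10$)
$O{\left(o \right)} = - o + \frac{10 + o}{2 o}$ ($O{\left(o \right)} = \frac{o + 10}{o + o} - o = \frac{10 + o}{2 o} - o = - o + \frac{10 + o}{2 o}$)
$O{\left(10 \right)} \left(141 - 150\right) = \left(\frac{1}{2} - 10 + \frac{5}{10}\right) \left(141 - 150\right) = \left(\frac{1}{2} - 10 + 5 \cdot \frac{1}{10}\right) \left(-9\right) = \left(\frac{1}{2} - 10 + \frac{1}{2}\right) \left(-9\right) = \left(-9\right) \left(-9\right) = 81$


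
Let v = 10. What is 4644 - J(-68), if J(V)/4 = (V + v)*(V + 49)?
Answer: 236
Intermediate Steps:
J(V) = 4*(10 + V)*(49 + V) (J(V) = 4*((V + 10)*(V + 49)) = 4*((10 + V)*(49 + V)) = 4*(10 + V)*(49 + V))
4644 - J(-68) = 4644 - (1960 + 4*(-68)² + 236*(-68)) = 4644 - (1960 + 4*4624 - 16048) = 4644 - (1960 + 18496 - 16048) = 4644 - 1*4408 = 4644 - 4408 = 236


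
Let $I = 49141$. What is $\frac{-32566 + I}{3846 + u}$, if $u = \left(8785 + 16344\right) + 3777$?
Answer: $\frac{16575}{32752} \approx 0.50608$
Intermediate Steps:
$u = 28906$ ($u = 25129 + 3777 = 28906$)
$\frac{-32566 + I}{3846 + u} = \frac{-32566 + 49141}{3846 + 28906} = \frac{16575}{32752}$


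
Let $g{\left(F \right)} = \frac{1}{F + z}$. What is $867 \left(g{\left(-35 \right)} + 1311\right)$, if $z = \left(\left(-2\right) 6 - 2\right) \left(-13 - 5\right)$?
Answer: $\frac{246651096}{217} \approx 1.1366 \cdot 10^{6}$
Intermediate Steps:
$z = 252$ ($z = \left(-12 - 2\right) \left(-18\right) = \left(-14\right) \left(-18\right) = 252$)
$g{\left(F \right)} = \frac{1}{252 + F}$ ($g{\left(F \right)} = \frac{1}{F + 252} = \frac{1}{252 + F}$)
$867 \left(g{\left(-35 \right)} + 1311\right) = 867 \left(\frac{1}{252 - 35} + 1311\right) = 867 \left(\frac{1}{217} + 1311\right) = 867 \cdot \frac{284488}{217} = \frac{246651096}{217}$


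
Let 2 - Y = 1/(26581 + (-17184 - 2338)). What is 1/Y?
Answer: 7059/14117 ≈ 0.50004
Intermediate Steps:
Y = 14117/7059 (Y = 2 - 1/(26581 + (-17184 - 2338)) = 2 - 1/(26581 - 19522) = 2 - 1/7059 = 14117/7059 ≈ 1.9999)
1/Y = 1/(14117/7059) = 7059/14117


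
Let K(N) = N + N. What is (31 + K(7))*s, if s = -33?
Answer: -1485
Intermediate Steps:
K(N) = 2*N
(31 + K(7))*s = (31 + 2*7)*(-33) = (31 + 14)*(-33) = 45*(-33) = -1485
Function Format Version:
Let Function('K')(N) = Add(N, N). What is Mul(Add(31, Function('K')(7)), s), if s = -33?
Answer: -1485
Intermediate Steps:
Function('K')(N) = Mul(2, N)
Mul(Add(31, Function('K')(7)), s) = Mul(Add(31, Mul(2, 7)), -33) = Mul(Add(31, 14), -33) = Mul(45, -33) = -1485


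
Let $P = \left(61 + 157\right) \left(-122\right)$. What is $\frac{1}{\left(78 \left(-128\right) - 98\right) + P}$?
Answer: $- \frac{1}{36678} \approx -2.7264 \cdot 10^{-5}$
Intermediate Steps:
$P = -26596$ ($P = 218 \left(-122\right) = -26596$)
$\frac{1}{\left(78 \left(-128\right) - 98\right) + P} = \frac{1}{\left(78 \left(-128\right) - 98\right) - 26596} = \frac{1}{\left(-9984 - 98\right) - 26596} = \frac{1}{-10082 - 26596} = \frac{1}{-36678} = - \frac{1}{36678}$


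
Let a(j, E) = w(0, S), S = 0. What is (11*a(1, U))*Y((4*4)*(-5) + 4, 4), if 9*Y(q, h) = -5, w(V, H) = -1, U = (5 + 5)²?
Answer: 55/9 ≈ 6.1111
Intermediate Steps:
U = 100 (U = 10² = 100)
Y(q, h) = -5/9 (Y(q, h) = (⅑)*(-5) = -5/9)
a(j, E) = -1
(11*a(1, U))*Y((4*4)*(-5) + 4, 4) = (11*(-1))*(-5/9) = -11*(-5/9) = 55/9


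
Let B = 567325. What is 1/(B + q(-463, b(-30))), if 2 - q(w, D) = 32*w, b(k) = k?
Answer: 1/582143 ≈ 1.7178e-6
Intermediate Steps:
q(w, D) = 2 - 32*w
1/(B + q(-463, b(-30))) = 1/(567325 + (2 - 32*(-463))) = 1/(567325 + (2 + 14816)) = 1/(567325 + 14818) = 1/582143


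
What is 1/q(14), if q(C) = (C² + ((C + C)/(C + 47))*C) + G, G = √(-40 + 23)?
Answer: 753228/152536361 - 3721*I*√17/152536361 ≈ 0.004938 - 0.00010058*I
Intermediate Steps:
G = I*√17 (G = √(-17) = I*√17 ≈ 4.1231*I)
q(C) = C² + I*√17 + 2*C²/(47 + C) (q(C) = (C² + ((C + C)/(C + 47))*C) + I*√17 = (C² + ((2*C)/(47 + C))*C) + I*√17 = (C² + (2*C/(47 + C))*C) + I*√17 = (C² + 2*C²/(47 + C)) + I*√17 = C² + I*√17 + 2*C²/(47 + C))
1/q(14) = 1/((14³ + 49*14² + 47*I*√17 + I*14*√17)/(47 + 14)) = 1/((2744 + 49*196 + 47*I*√17 + 14*I*√17)/61) = 1/((2744 + 9604 + 47*I*√17 + 14*I*√17)/61) = 1/((12348 + 61*I*√17)/61) = 1/(12348/61 + I*√17)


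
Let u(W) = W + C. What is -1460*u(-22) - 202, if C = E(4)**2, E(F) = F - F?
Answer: 31918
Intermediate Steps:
E(F) = 0
C = 0 (C = 0**2 = 0)
u(W) = W (u(W) = W + 0 = W)
-1460*u(-22) - 202 = -1460*(-22) - 202 = 32120 - 202 = 31918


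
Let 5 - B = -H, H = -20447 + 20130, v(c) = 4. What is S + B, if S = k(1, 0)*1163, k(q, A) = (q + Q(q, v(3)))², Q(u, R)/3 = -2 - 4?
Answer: 335795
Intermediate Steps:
Q(u, R) = -18 (Q(u, R) = 3*(-2 - 4) = 3*(-6) = -18)
k(q, A) = (-18 + q)² (k(q, A) = (q - 18)² = (-18 + q)²)
H = -317
S = 336107 (S = (-18 + 1)²*1163 = (-17)²*1163 = 289*1163 = 336107)
B = -312 (B = 5 - (-1)*(-317) = 5 - 1*317 = 5 - 317 = -312)
S + B = 336107 - 312 = 335795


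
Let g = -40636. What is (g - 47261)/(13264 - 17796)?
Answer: 87897/4532 ≈ 19.395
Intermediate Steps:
(g - 47261)/(13264 - 17796) = (-40636 - 47261)/(13264 - 17796) = -87897/(-4532) = -87897*(-1/4532) = 87897/4532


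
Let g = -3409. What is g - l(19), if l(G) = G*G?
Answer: -3770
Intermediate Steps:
l(G) = G**2
g - l(19) = -3409 - 1*19**2 = -3409 - 1*361 = -3409 - 361 = -3770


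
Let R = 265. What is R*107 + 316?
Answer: 28671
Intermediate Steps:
R*107 + 316 = 265*107 + 316 = 28355 + 316 = 28671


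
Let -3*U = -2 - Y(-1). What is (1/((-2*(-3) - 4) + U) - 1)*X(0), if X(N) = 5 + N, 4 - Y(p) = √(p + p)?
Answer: -275/73 + 15*I*√2/146 ≈ -3.7671 + 0.1453*I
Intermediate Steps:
Y(p) = 4 - √2*√p (Y(p) = 4 - √(p + p) = 4 - √(2*p) = 4 - √2*√p)
U = 2 - I*√2/3 (U = -(-2 - (4 - √2*√(-1)))/3 = -(-2 - (4 - √2*I))/3 = -(-2 - (4 - I*√2))/3 = -(-2 + (-4 + I*√2))/3 = -(-6 + I*√2)/3 = 2 - I*√2/3 ≈ 2.0 - 0.4714*I)
(1/((-2*(-3) - 4) + U) - 1)*X(0) = (1/((-2*(-3) - 4) + (2 - I*√2/3)) - 1)*(5 + 0) = (1/((6 - 4) + (2 - I*√2/3)) - 1)*5 = (1/(2 + (2 - I*√2/3)) - 1)*5 = (1/(4 - I*√2/3) - 1)*5 = (-1 + 1/(4 - I*√2/3))*5 = -5 + 5/(4 - I*√2/3)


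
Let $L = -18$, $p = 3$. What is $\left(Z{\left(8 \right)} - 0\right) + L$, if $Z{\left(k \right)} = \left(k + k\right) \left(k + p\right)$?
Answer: $158$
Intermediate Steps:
$Z{\left(k \right)} = 2 k \left(3 + k\right)$ ($Z{\left(k \right)} = \left(k + k\right) \left(k + 3\right) = 2 k \left(3 + k\right)$)
$\left(Z{\left(8 \right)} - 0\right) + L = \left(2 \cdot 8 \left(3 + 8\right) - 0\right) - 18 = \left(2 \cdot 8 \cdot 11 + 0\right) - 18 = \left(176 + 0\right) - 18 = 176 - 18 = 158$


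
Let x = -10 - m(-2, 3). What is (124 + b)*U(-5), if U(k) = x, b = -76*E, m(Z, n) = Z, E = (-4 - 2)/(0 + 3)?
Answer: -2208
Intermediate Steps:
E = -2 (E = -6/3 = -6*⅓ = -2)
b = 152 (b = -76*(-2) = 152)
x = -8 (x = -10 - 1*(-2) = -10 + 2 = -8)
U(k) = -8
(124 + b)*U(-5) = (124 + 152)*(-8) = 276*(-8) = -2208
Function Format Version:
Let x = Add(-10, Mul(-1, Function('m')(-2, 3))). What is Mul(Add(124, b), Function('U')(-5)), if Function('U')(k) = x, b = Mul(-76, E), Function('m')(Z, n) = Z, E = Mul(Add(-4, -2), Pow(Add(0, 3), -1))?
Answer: -2208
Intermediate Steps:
E = -2 (E = Mul(-6, Pow(3, -1)) = Mul(-6, Rational(1, 3)) = -2)
b = 152 (b = Mul(-76, -2) = 152)
x = -8 (x = Add(-10, Mul(-1, -2)) = Add(-10, 2) = -8)
Function('U')(k) = -8
Mul(Add(124, b), Function('U')(-5)) = Mul(Add(124, 152), -8) = Mul(276, -8) = -2208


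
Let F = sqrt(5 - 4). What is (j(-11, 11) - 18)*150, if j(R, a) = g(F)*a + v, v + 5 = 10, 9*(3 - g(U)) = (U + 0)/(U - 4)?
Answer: 27550/9 ≈ 3061.1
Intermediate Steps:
F = 1 (F = sqrt(1) = 1)
g(U) = 3 - U/(9*(-4 + U)) (g(U) = 3 - (U + 0)/(9*(U - 4)) = 3 - U/(9*(-4 + U)))
v = 5 (v = -5 + 10 = 5)
j(R, a) = 5 + 82*a/27 (j(R, a) = (2*(-54 + 13*1)/(9*(-4 + 1)))*a + 5 = ((2/9)*(-54 + 13)/(-3))*a + 5 = ((2/9)*(-1/3)*(-41))*a + 5 = 82*a/27 + 5 = 5 + 82*a/27)
(j(-11, 11) - 18)*150 = ((5 + (82/27)*11) - 18)*150 = ((5 + 902/27) - 18)*150 = (1037/27 - 18)*150 = (551/27)*150 = 27550/9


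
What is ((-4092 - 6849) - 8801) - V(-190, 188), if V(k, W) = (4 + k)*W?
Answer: 15226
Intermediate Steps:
V(k, W) = W*(4 + k)
((-4092 - 6849) - 8801) - V(-190, 188) = ((-4092 - 6849) - 8801) - 188*(4 - 190) = (-10941 - 8801) - 188*(-186) = -19742 - 1*(-34968) = -19742 + 34968 = 15226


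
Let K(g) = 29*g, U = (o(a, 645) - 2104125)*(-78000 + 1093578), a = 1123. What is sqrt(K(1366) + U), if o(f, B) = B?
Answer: I*sqrt(2136247971826) ≈ 1.4616e+6*I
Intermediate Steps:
U = -2136248011440 (U = (645 - 2104125)*(-78000 + 1093578) = -2103480*1015578 = -2136248011440)
sqrt(K(1366) + U) = sqrt(29*1366 - 2136248011440) = sqrt(39614 - 2136248011440) = sqrt(-2136247971826) = I*sqrt(2136247971826)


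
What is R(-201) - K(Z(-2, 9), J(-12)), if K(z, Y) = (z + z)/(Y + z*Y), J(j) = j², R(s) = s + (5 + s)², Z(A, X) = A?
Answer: 1375739/36 ≈ 38215.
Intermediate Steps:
K(z, Y) = 2*z/(Y + Y*z) (K(z, Y) = (2*z)/(Y + Y*z) = 2*z/(Y + Y*z))
R(-201) - K(Z(-2, 9), J(-12)) = (-201 + (5 - 201)²) - 2*(-2)/(((-12)²)*(1 - 2)) = (-201 + (-196)²) - 2*(-2)/(144*(-1)) = (-201 + 38416) - 2*(-2)*(-1)/144 = 38215 - 1*1/36 = 38215 - 1/36 = 1375739/36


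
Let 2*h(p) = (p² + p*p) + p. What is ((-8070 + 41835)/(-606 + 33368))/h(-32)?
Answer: 11255/11008032 ≈ 0.0010224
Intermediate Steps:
h(p) = p² + p/2 (h(p) = ((p² + p*p) + p)/2 = ((p² + p²) + p)/2 = (2*p² + p)/2 = (p + 2*p²)/2 = p² + p/2)
((-8070 + 41835)/(-606 + 33368))/h(-32) = ((-8070 + 41835)/(-606 + 33368))/((-32*(½ - 32))) = (33765/32762)/((-32*(-63/2))) = (33765*(1/32762))/1008 = (33765/32762)*(1/1008) = 11255/11008032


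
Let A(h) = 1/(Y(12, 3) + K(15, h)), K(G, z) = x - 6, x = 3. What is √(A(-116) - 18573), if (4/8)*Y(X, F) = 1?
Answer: I*√18574 ≈ 136.29*I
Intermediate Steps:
K(G, z) = -3 (K(G, z) = 3 - 6 = -3)
Y(X, F) = 2 (Y(X, F) = 2*1 = 2)
A(h) = -1 (A(h) = 1/(2 - 3) = 1/(-1) = -1)
√(A(-116) - 18573) = √(-1 - 18573) = √(-18574) = I*√18574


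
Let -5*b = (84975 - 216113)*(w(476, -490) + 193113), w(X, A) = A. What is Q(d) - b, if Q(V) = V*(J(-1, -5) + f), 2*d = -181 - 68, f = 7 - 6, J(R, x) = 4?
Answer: -50520396173/10 ≈ -5.0520e+9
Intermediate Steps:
f = 1
d = -249/2 (d = (-181 - 68)/2 = (½)*(-249) = -249/2 ≈ -124.50)
Q(V) = 5*V (Q(V) = V*(4 + 1) = V*5 = 5*V)
b = 25260194974/5 (b = -(84975 - 216113)*(-490 + 193113)/5 = -(-131138)*192623/5 = -⅕*(-25260194974) = 25260194974/5 ≈ 5.0520e+9)
Q(d) - b = 5*(-249/2) - 1*25260194974/5 = -1245/2 - 25260194974/5 = -50520396173/10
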